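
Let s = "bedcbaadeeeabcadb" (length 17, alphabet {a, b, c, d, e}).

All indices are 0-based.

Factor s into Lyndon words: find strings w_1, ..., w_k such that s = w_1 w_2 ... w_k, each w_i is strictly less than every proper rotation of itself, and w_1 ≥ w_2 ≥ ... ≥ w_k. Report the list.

emit factor 1: 'bedc' (i=0, period=4)
emit factor 2: 'b' (i=4, period=1)
emit factor 3: 'aadeeeabcadb' (i=5, period=12)

["bedc", "b", "aadeeeabcadb"]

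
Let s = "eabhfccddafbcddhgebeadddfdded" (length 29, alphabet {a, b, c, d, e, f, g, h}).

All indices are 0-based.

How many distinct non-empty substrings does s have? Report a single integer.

rank→(start, suffix):
  0 → (1, 'abhfccddafbcddhgebeadddfdded')
  1 → (20, 'adddfdded')
  2 → (9, 'afbcddhgebeadddfdded')
  3 → (11, 'bcddhgebeadddfdded')
  4 → (18, 'beadddfdded')
  5 → (2, 'bhfccddafbcddhgebeadddfdded')
  6 → (5, 'ccddafbcddhgebeadddfdded')
  7 → (6, 'cddafbcddhgebeadddfdded')
  8 → (12, 'cddhgebeadddfdded')
  9 → (28, 'd')
  10 → (8, 'dafbcddhgebeadddfdded')
  11 → (7, 'ddafbcddhgebeadddfdded')
  12 → (21, 'dddfdded')
  13 → (25, 'dded')
  14 → (22, 'ddfdded')
  15 → (13, 'ddhgebeadddfdded')
  16 → (26, 'ded')
  17 → (23, 'dfdded')
  18 → (14, 'dhgebeadddfdded')
  19 → (0, 'eabhfccddafbcddhgebeadddfdded')
  20 → (19, 'eadddfdded')
  21 → (17, 'ebeadddfdded')
  22 → (27, 'ed')
  23 → (10, 'fbcddhgebeadddfdded')
  24 → (4, 'fccddafbcddhgebeadddfdded')
  25 → (24, 'fdded')
  26 → (16, 'gebeadddfdded')
  27 → (3, 'hfccddafbcddhgebeadddfdded')
  28 → (15, 'hgebeadddfdded')

SA = [1, 20, 9, 11, 18, 2, 5, 6, 12, 28, 8, 7, 21, 25, 22, 13, 26, 23, 14, 0, 19, 17, 27, 10, 4, 24, 16, 3, 15]
i: (SA[i-1],SA[i]) lcp shared
  1: (1,20) 1 'a'
  2: (20,9) 1 'a'
  3: (9,11) 0 ''
  4: (11,18) 1 'b'
  5: (18,2) 1 'b'
  6: (2,5) 0 ''
  7: (5,6) 1 'c'
  8: (6,12) 3 'cdd'
  9: (12,28) 0 ''
  10: (28,8) 1 'd'
  11: (8,7) 1 'd'
  12: (7,21) 2 'dd'
  13: (21,25) 2 'dd'
  14: (25,22) 2 'dd'
  15: (22,13) 2 'dd'
  16: (13,26) 1 'd'
  17: (26,23) 1 'd'
  18: (23,14) 1 'd'
  19: (14,0) 0 ''
  20: (0,19) 2 'ea'
  21: (19,17) 1 'e'
  22: (17,27) 1 'e'
  23: (27,10) 0 ''
  24: (10,4) 1 'f'
  25: (4,24) 1 'f'
  26: (24,16) 0 ''
  27: (16,3) 0 ''
  28: (3,15) 1 'h'

n(n+1)/2 = 29·30/2 = 435
Σ LCP = 0 + 1 + 1 + 0 + 1 + 1 + 0 + 1 + 3 + 0 + 1 + 1 + 2 + 2 + 2 + 2 + 1 + 1 + 1 + 0 + 2 + 1 + 1 + 0 + 1 + 1 + 0 + 0 + 1 = 28
distinct = 435 − 28 = 407

407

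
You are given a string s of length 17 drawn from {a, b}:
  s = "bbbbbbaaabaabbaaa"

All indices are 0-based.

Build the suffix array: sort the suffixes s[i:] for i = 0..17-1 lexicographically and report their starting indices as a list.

[16, 15, 14, 6, 7, 10, 8, 11, 13, 5, 9, 12, 4, 3, 2, 1, 0]

sorted suffixes:
  #0 SA[0]=16  'a'
  #1 SA[1]=15  'aa'
  #2 SA[2]=14  'aaa'
  #3 SA[3]=6  'aaabaabbaaa'
  #4 SA[4]=7  'aabaabbaaa'
  #5 SA[5]=10  'aabbaaa'
  #6 SA[6]=8  'abaabbaaa'
  #7 SA[7]=11  'abbaaa'
  #8 SA[8]=13  'baaa'
  #9 SA[9]=5  'baaabaabbaaa'
  #10 SA[10]=9  'baabbaaa'
  #11 SA[11]=12  'bbaaa'
  #12 SA[12]=4  'bbaaabaabbaaa'
  #13 SA[13]=3  'bbbaaabaabbaaa'
  #14 SA[14]=2  'bbbbaaabaabbaaa'
  #15 SA[15]=1  'bbbbbaaabaabbaaa'
  #16 SA[16]=0  'bbbbbbaaabaabbaaa'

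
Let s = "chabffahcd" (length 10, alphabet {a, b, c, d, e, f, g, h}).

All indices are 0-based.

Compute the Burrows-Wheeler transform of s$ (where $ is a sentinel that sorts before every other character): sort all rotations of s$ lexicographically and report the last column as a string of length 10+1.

rank  rotation     last
    0  $chabffahcd  d
    1  abffahcd$ch  h
    2  ahcd$chabff  f
    3  bffahcd$cha  a
    4  cd$chabffah  h
    5  chabffahcd$  $
    6  d$chabffahc  c
    7  fahcd$chabf  f
    8  ffahcd$chab  b
    9  habffahcd$c  c
   10  hcd$chabffa  a

dhfah$cfbca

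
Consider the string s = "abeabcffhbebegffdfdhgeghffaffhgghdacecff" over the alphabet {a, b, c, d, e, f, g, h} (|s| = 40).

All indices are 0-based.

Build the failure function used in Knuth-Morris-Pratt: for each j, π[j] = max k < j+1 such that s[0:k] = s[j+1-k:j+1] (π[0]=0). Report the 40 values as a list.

π[0] = 0
j=1 s[j]='b': π[1]=0 (border '')
j=2 s[j]='e': π[2]=0 (border '')
j=3 s[j]='a': π[3]=1 (border 'a')
j=4 s[j]='b': π[4]=2 (border 'ab')
j=5 s[j]='c': k: 2→0; π[5]=0 (border '')
j=6 s[j]='f': π[6]=0 (border '')
j=7 s[j]='f': π[7]=0 (border '')
j=8 s[j]='h': π[8]=0 (border '')
j=9 s[j]='b': π[9]=0 (border '')
j=10 s[j]='e': π[10]=0 (border '')
j=11 s[j]='b': π[11]=0 (border '')
j=12 s[j]='e': π[12]=0 (border '')
j=13 s[j]='g': π[13]=0 (border '')
j=14 s[j]='f': π[14]=0 (border '')
j=15 s[j]='f': π[15]=0 (border '')
j=16 s[j]='d': π[16]=0 (border '')
j=17 s[j]='f': π[17]=0 (border '')
j=18 s[j]='d': π[18]=0 (border '')
j=19 s[j]='h': π[19]=0 (border '')
j=20 s[j]='g': π[20]=0 (border '')
j=21 s[j]='e': π[21]=0 (border '')
j=22 s[j]='g': π[22]=0 (border '')
j=23 s[j]='h': π[23]=0 (border '')
j=24 s[j]='f': π[24]=0 (border '')
j=25 s[j]='f': π[25]=0 (border '')
j=26 s[j]='a': π[26]=1 (border 'a')
j=27 s[j]='f': k: 1→0; π[27]=0 (border '')
j=28 s[j]='f': π[28]=0 (border '')
j=29 s[j]='h': π[29]=0 (border '')
j=30 s[j]='g': π[30]=0 (border '')
j=31 s[j]='g': π[31]=0 (border '')
j=32 s[j]='h': π[32]=0 (border '')
j=33 s[j]='d': π[33]=0 (border '')
j=34 s[j]='a': π[34]=1 (border 'a')
j=35 s[j]='c': k: 1→0; π[35]=0 (border '')
j=36 s[j]='e': π[36]=0 (border '')
j=37 s[j]='c': π[37]=0 (border '')
j=38 s[j]='f': π[38]=0 (border '')
j=39 s[j]='f': π[39]=0 (border '')

[0, 0, 0, 1, 2, 0, 0, 0, 0, 0, 0, 0, 0, 0, 0, 0, 0, 0, 0, 0, 0, 0, 0, 0, 0, 0, 1, 0, 0, 0, 0, 0, 0, 0, 1, 0, 0, 0, 0, 0]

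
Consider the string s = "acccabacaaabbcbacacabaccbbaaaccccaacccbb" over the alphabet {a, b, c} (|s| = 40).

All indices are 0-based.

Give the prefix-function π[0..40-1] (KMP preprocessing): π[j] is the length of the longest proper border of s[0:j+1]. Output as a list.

π[0] = 0
j=1 s[j]='c': π[1]=0 (border '')
j=2 s[j]='c': π[2]=0 (border '')
j=3 s[j]='c': π[3]=0 (border '')
j=4 s[j]='a': π[4]=1 (border 'a')
j=5 s[j]='b': k: 1→0; π[5]=0 (border '')
j=6 s[j]='a': π[6]=1 (border 'a')
j=7 s[j]='c': π[7]=2 (border 'ac')
j=8 s[j]='a': k: 2→0; π[8]=1 (border 'a')
j=9 s[j]='a': k: 1→0; π[9]=1 (border 'a')
j=10 s[j]='a': k: 1→0; π[10]=1 (border 'a')
j=11 s[j]='b': k: 1→0; π[11]=0 (border '')
j=12 s[j]='b': π[12]=0 (border '')
j=13 s[j]='c': π[13]=0 (border '')
j=14 s[j]='b': π[14]=0 (border '')
j=15 s[j]='a': π[15]=1 (border 'a')
j=16 s[j]='c': π[16]=2 (border 'ac')
j=17 s[j]='a': k: 2→0; π[17]=1 (border 'a')
j=18 s[j]='c': π[18]=2 (border 'ac')
j=19 s[j]='a': k: 2→0; π[19]=1 (border 'a')
j=20 s[j]='b': k: 1→0; π[20]=0 (border '')
j=21 s[j]='a': π[21]=1 (border 'a')
j=22 s[j]='c': π[22]=2 (border 'ac')
j=23 s[j]='c': π[23]=3 (border 'acc')
j=24 s[j]='b': k: 3→0; π[24]=0 (border '')
j=25 s[j]='b': π[25]=0 (border '')
j=26 s[j]='a': π[26]=1 (border 'a')
j=27 s[j]='a': k: 1→0; π[27]=1 (border 'a')
j=28 s[j]='a': k: 1→0; π[28]=1 (border 'a')
j=29 s[j]='c': π[29]=2 (border 'ac')
j=30 s[j]='c': π[30]=3 (border 'acc')
j=31 s[j]='c': π[31]=4 (border 'accc')
j=32 s[j]='c': k: 4→0; π[32]=0 (border '')
j=33 s[j]='a': π[33]=1 (border 'a')
j=34 s[j]='a': k: 1→0; π[34]=1 (border 'a')
j=35 s[j]='c': π[35]=2 (border 'ac')
j=36 s[j]='c': π[36]=3 (border 'acc')
j=37 s[j]='c': π[37]=4 (border 'accc')
j=38 s[j]='b': k: 4→0; π[38]=0 (border '')
j=39 s[j]='b': π[39]=0 (border '')

[0, 0, 0, 0, 1, 0, 1, 2, 1, 1, 1, 0, 0, 0, 0, 1, 2, 1, 2, 1, 0, 1, 2, 3, 0, 0, 1, 1, 1, 2, 3, 4, 0, 1, 1, 2, 3, 4, 0, 0]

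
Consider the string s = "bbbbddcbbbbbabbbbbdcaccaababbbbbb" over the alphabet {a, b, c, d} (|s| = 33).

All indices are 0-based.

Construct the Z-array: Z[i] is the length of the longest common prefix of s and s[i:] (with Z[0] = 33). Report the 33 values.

Z[0]=33
i=1: outside box; Z[1]=3 extend→box=[1,4)
i=2: min(r-i=2, Z[1]=3)=2; Z[2]=2
i=3: min(r-i=1, Z[2]=2)=1; Z[3]=1
i=4: outside box; Z[4]=0
i=5: outside box; Z[5]=0
i=6: outside box; Z[6]=0
i=7: outside box; Z[7]=4 extend→box=[7,11)
i=8: min(r-i=3, Z[1]=3)=3; Z[8]=4 extend→box=[8,12)
i=9: min(r-i=3, Z[1]=3)=3; Z[9]=3
i=10: min(r-i=2, Z[2]=2)=2; Z[10]=2
i=11: min(r-i=1, Z[3]=1)=1; Z[11]=1
i=12: outside box; Z[12]=0
i=13: outside box; Z[13]=4 extend→box=[13,17)
i=14: min(r-i=3, Z[1]=3)=3; Z[14]=5 extend→box=[14,19)
i=15: min(r-i=4, Z[1]=3)=3; Z[15]=3
i=16: min(r-i=3, Z[2]=2)=2; Z[16]=2
i=17: min(r-i=2, Z[3]=1)=1; Z[17]=1
i=18: min(r-i=1, Z[4]=0)=0; Z[18]=0
i=19: outside box; Z[19]=0
i=20: outside box; Z[20]=0
i=21: outside box; Z[21]=0
i=22: outside box; Z[22]=0
i=23: outside box; Z[23]=0
i=24: outside box; Z[24]=0
i=25: outside box; Z[25]=1 extend→box=[25,26)
i=26: outside box; Z[26]=0
i=27: outside box; Z[27]=4 extend→box=[27,31)
i=28: min(r-i=3, Z[1]=3)=3; Z[28]=4 extend→box=[28,32)
i=29: min(r-i=3, Z[1]=3)=3; Z[29]=4 extend→box=[29,33)
i=30: min(r-i=3, Z[1]=3)=3; Z[30]=3
i=31: min(r-i=2, Z[2]=2)=2; Z[31]=2
i=32: min(r-i=1, Z[3]=1)=1; Z[32]=1

[33, 3, 2, 1, 0, 0, 0, 4, 4, 3, 2, 1, 0, 4, 5, 3, 2, 1, 0, 0, 0, 0, 0, 0, 0, 1, 0, 4, 4, 4, 3, 2, 1]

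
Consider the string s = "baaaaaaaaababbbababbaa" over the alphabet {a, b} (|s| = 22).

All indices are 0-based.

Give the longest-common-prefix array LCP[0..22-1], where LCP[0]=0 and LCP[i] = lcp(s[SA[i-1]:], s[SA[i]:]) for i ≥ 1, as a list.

rank | idx | suffix
   0 |  21 | a
   1 |  20 | aa
   2 |   1 | aaaaaaaaababbbababbaa
   3 |   2 | aaaaaaaababbbababbaa
   4 |   3 | aaaaaaababbbababbaa
   5 |   4 | aaaaaababbbababbaa
   6 |   5 | aaaaababbbababbaa
   7 |   6 | aaaababbbababbaa
   8 |   7 | aaababbbababbaa
   9 |   8 | aababbbababbaa
  10 |  15 | ababbaa
  11 |   9 | ababbbababbaa
  12 |  17 | abbaa
  13 |  11 | abbbababbaa
  14 |  19 | baa
  15 |   0 | baaaaaaaaababbbababbaa
  16 |  14 | bababbaa
  17 |  16 | babbaa
  18 |  10 | babbbababbaa
  19 |  18 | bbaa
  20 |  13 | bbababbaa
  21 |  12 | bbbababbaa

SA = [21, 20, 1, 2, 3, 4, 5, 6, 7, 8, 15, 9, 17, 11, 19, 0, 14, 16, 10, 18, 13, 12]
rank  pair      lcp
   1  s[21:],s[20:]  1  'a'
   2  s[20:],s[1:]  2  'aa'
   3  s[1:],s[2:]  8  'aaaaaaaa'
   4  s[2:],s[3:]  7  'aaaaaaa'
   5  s[3:],s[4:]  6  'aaaaaa'
   6  s[4:],s[5:]  5  'aaaaa'
   7  s[5:],s[6:]  4  'aaaa'
   8  s[6:],s[7:]  3  'aaa'
   9  s[7:],s[8:]  2  'aa'
  10  s[8:],s[15:]  1  'a'
  11  s[15:],s[9:]  5  'ababb'
  12  s[9:],s[17:]  2  'ab'
  13  s[17:],s[11:]  3  'abb'
  14  s[11:],s[19:]  0  ''
  15  s[19:],s[0:]  3  'baa'
  16  s[0:],s[14:]  2  'ba'
  17  s[14:],s[16:]  3  'bab'
  18  s[16:],s[10:]  4  'babb'
  19  s[10:],s[18:]  1  'b'
  20  s[18:],s[13:]  3  'bba'
  21  s[13:],s[12:]  2  'bb'

[0, 1, 2, 8, 7, 6, 5, 4, 3, 2, 1, 5, 2, 3, 0, 3, 2, 3, 4, 1, 3, 2]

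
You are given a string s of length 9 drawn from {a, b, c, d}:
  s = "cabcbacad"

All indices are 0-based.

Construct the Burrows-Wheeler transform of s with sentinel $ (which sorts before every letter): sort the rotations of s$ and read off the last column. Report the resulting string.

dcbcca$aba

rank  rotation    last
    0  $cabcbacad  d
    1  abcbacad$c  c
    2  acad$cabcb  b
    3  ad$cabcbac  c
    4  bacad$cabc  c
    5  bcbacad$ca  a
    6  cabcbacad$  $
    7  cad$cabcba  a
    8  cbacad$cab  b
    9  d$cabcbaca  a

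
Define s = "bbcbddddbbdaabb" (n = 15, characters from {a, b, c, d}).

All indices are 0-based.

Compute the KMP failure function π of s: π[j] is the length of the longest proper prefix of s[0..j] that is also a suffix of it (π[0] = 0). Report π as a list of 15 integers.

[0, 1, 0, 1, 0, 0, 0, 0, 1, 2, 0, 0, 0, 1, 2]

π[0] = 0
j=1 s[j]='b': π[1]=1 (border 'b')
j=2 s[j]='c': k: 1→0; π[2]=0 (border '')
j=3 s[j]='b': π[3]=1 (border 'b')
j=4 s[j]='d': k: 1→0; π[4]=0 (border '')
j=5 s[j]='d': π[5]=0 (border '')
j=6 s[j]='d': π[6]=0 (border '')
j=7 s[j]='d': π[7]=0 (border '')
j=8 s[j]='b': π[8]=1 (border 'b')
j=9 s[j]='b': π[9]=2 (border 'bb')
j=10 s[j]='d': k: 2→1→0; π[10]=0 (border '')
j=11 s[j]='a': π[11]=0 (border '')
j=12 s[j]='a': π[12]=0 (border '')
j=13 s[j]='b': π[13]=1 (border 'b')
j=14 s[j]='b': π[14]=2 (border 'bb')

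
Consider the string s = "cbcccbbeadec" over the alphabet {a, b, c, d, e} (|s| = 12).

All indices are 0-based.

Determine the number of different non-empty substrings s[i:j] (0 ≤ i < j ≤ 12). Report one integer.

sorted suffixes:
  #0 SA[0]=8  'adec'
  #1 SA[1]=5  'bbeadec'
  #2 SA[2]=1  'bcccbbeadec'
  #3 SA[3]=6  'beadec'
  #4 SA[4]=11  'c'
  #5 SA[5]=4  'cbbeadec'
  #6 SA[6]=0  'cbcccbbeadec'
  #7 SA[7]=3  'ccbbeadec'
  #8 SA[8]=2  'cccbbeadec'
  #9 SA[9]=9  'dec'
  #10 SA[10]=7  'eadec'
  #11 SA[11]=10  'ec'

SA = [8, 5, 1, 6, 11, 4, 0, 3, 2, 9, 7, 10]
[i] adj suffixes → lcp
  [1] 8/5 → 0 ('')
  [2] 5/1 → 1 ('b')
  [3] 1/6 → 1 ('b')
  [4] 6/11 → 0 ('')
  [5] 11/4 → 1 ('c')
  [6] 4/0 → 2 ('cb')
  [7] 0/3 → 1 ('c')
  [8] 3/2 → 2 ('cc')
  [9] 2/9 → 0 ('')
  [10] 9/7 → 0 ('')
  [11] 7/10 → 1 ('e')

n(n+1)/2 = 12·13/2 = 78
Σ LCP = 0 + 0 + 1 + 1 + 0 + 1 + 2 + 1 + 2 + 0 + 0 + 1 = 9
distinct = 78 − 9 = 69

69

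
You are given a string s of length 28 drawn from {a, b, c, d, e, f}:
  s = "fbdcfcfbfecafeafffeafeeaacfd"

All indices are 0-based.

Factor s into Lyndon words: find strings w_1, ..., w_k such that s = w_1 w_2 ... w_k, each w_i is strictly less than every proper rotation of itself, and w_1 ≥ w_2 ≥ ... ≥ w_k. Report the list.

["f", "bdcfcfbfec", "afeafffeafee", "aacfd"]

emit factor 1: 'f' (i=0, period=1)
emit factor 2: 'bdcfcfbfec' (i=1, period=10)
emit factor 3: 'afeafffeafee' (i=11, period=12)
emit factor 4: 'aacfd' (i=23, period=5)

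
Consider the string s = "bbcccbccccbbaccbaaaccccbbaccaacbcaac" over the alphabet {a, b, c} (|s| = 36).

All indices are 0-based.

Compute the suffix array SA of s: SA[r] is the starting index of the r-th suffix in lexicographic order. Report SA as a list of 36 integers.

rank | idx | suffix
   0 |  16 | aaaccccbbaccaacbcaac
   1 |  33 | aac
   2 |  28 | aacbcaac
   3 |  17 | aaccccbbaccaacbcaac
   4 |  34 | ac
   5 |  29 | acbcaac
   6 |  25 | accaacbcaac
   7 |  12 | accbaaaccccbbaccaacbcaac
   8 |  18 | accccbbaccaacbcaac
   9 |  15 | baaaccccbbaccaacbcaac
  10 |  24 | baccaacbcaac
  11 |  11 | baccbaaaccccbbaccaacbcaac
  12 |  23 | bbaccaacbcaac
  13 |  10 | bbaccbaaaccccbbaccaacbcaac
  14 |   0 | bbcccbccccbbaccbaaaccccbbaccaacbcaac
  15 |  31 | bcaac
  16 |   1 | bcccbccccbbaccbaaaccccbbaccaacbcaac
  17 |   5 | bccccbbaccbaaaccccbbaccaacbcaac
  18 |  35 | c
  19 |  32 | caac
  20 |  27 | caacbcaac
  21 |  14 | cbaaaccccbbaccaacbcaac
  22 |  22 | cbbaccaacbcaac
  23 |   9 | cbbaccbaaaccccbbaccaacbcaac
  24 |  30 | cbcaac
  25 |   4 | cbccccbbaccbaaaccccbbaccaacbcaac
  26 |  26 | ccaacbcaac
  27 |  13 | ccbaaaccccbbaccaacbcaac
  28 |  21 | ccbbaccaacbcaac
  29 |   8 | ccbbaccbaaaccccbbaccaacbcaac
  30 |   3 | ccbccccbbaccbaaaccccbbaccaacbcaac
  31 |  20 | cccbbaccaacbcaac
  32 |   7 | cccbbaccbaaaccccbbaccaacbcaac
  33 |   2 | cccbccccbbaccbaaaccccbbaccaacbcaac
  34 |  19 | ccccbbaccaacbcaac
  35 |   6 | ccccbbaccbaaaccccbbaccaacbcaac

[16, 33, 28, 17, 34, 29, 25, 12, 18, 15, 24, 11, 23, 10, 0, 31, 1, 5, 35, 32, 27, 14, 22, 9, 30, 4, 26, 13, 21, 8, 3, 20, 7, 2, 19, 6]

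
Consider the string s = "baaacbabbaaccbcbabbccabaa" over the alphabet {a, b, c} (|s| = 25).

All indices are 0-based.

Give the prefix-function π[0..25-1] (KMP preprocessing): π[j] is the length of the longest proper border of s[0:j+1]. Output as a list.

[0, 0, 0, 0, 0, 1, 2, 1, 1, 2, 3, 0, 0, 1, 0, 1, 2, 1, 1, 0, 0, 0, 1, 2, 3]

π[0] = 0
j=1 s[j]='a': π[1]=0 (border '')
j=2 s[j]='a': π[2]=0 (border '')
j=3 s[j]='a': π[3]=0 (border '')
j=4 s[j]='c': π[4]=0 (border '')
j=5 s[j]='b': π[5]=1 (border 'b')
j=6 s[j]='a': π[6]=2 (border 'ba')
j=7 s[j]='b': k: 2→0; π[7]=1 (border 'b')
j=8 s[j]='b': k: 1→0; π[8]=1 (border 'b')
j=9 s[j]='a': π[9]=2 (border 'ba')
j=10 s[j]='a': π[10]=3 (border 'baa')
j=11 s[j]='c': k: 3→0; π[11]=0 (border '')
j=12 s[j]='c': π[12]=0 (border '')
j=13 s[j]='b': π[13]=1 (border 'b')
j=14 s[j]='c': k: 1→0; π[14]=0 (border '')
j=15 s[j]='b': π[15]=1 (border 'b')
j=16 s[j]='a': π[16]=2 (border 'ba')
j=17 s[j]='b': k: 2→0; π[17]=1 (border 'b')
j=18 s[j]='b': k: 1→0; π[18]=1 (border 'b')
j=19 s[j]='c': k: 1→0; π[19]=0 (border '')
j=20 s[j]='c': π[20]=0 (border '')
j=21 s[j]='a': π[21]=0 (border '')
j=22 s[j]='b': π[22]=1 (border 'b')
j=23 s[j]='a': π[23]=2 (border 'ba')
j=24 s[j]='a': π[24]=3 (border 'baa')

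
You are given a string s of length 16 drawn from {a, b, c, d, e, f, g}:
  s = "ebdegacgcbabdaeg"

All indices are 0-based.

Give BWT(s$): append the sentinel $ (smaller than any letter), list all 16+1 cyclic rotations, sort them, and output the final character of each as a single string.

rank  rotation           last
    0  $ebdegacgcbabdaeg  g
    1  abdaeg$ebdegacgcb  b
    2  acgcbabdaeg$ebdeg  g
    3  aeg$ebdegacgcbabd  d
    4  babdaeg$ebdegacgc  c
    5  bdaeg$ebdegacgcba  a
    6  bdegacgcbabdaeg$e  e
    7  cbabdaeg$ebdegacg  g
    8  cgcbabdaeg$ebdega  a
    9  daeg$ebdegacgcbab  b
   10  degacgcbabdaeg$eb  b
   11  ebdegacgcbabdaeg$  $
   12  eg$ebdegacgcbabda  a
   13  egacgcbabdaeg$ebd  d
   14  g$ebdegacgcbabdae  e
   15  gacgcbabdaeg$ebde  e
   16  gcbabdaeg$ebdegac  c

gbgdcaegabb$adeec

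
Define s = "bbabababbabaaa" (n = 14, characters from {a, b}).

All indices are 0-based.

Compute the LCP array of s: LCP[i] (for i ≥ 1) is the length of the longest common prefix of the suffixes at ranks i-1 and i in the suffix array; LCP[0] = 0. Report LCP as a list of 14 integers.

sorted suffixes:
  #0 SA[0]=13  'a'
  #1 SA[1]=12  'aa'
  #2 SA[2]=11  'aaa'
  #3 SA[3]=9  'abaaa'
  #4 SA[4]=2  'abababbabaaa'
  #5 SA[5]=4  'ababbabaaa'
  #6 SA[6]=6  'abbabaaa'
  #7 SA[7]=10  'baaa'
  #8 SA[8]=8  'babaaa'
  #9 SA[9]=1  'babababbabaaa'
  #10 SA[10]=3  'bababbabaaa'
  #11 SA[11]=5  'babbabaaa'
  #12 SA[12]=7  'bbabaaa'
  #13 SA[13]=0  'bbabababbabaaa'

SA = [13, 12, 11, 9, 2, 4, 6, 10, 8, 1, 3, 5, 7, 0]
rank  pair      lcp
   1  s[13:],s[12:]  1  'a'
   2  s[12:],s[11:]  2  'aa'
   3  s[11:],s[9:]  1  'a'
   4  s[9:],s[2:]  3  'aba'
   5  s[2:],s[4:]  4  'abab'
   6  s[4:],s[6:]  2  'ab'
   7  s[6:],s[10:]  0  ''
   8  s[10:],s[8:]  2  'ba'
   9  s[8:],s[1:]  4  'baba'
  10  s[1:],s[3:]  5  'babab'
  11  s[3:],s[5:]  3  'bab'
  12  s[5:],s[7:]  1  'b'
  13  s[7:],s[0:]  5  'bbaba'

[0, 1, 2, 1, 3, 4, 2, 0, 2, 4, 5, 3, 1, 5]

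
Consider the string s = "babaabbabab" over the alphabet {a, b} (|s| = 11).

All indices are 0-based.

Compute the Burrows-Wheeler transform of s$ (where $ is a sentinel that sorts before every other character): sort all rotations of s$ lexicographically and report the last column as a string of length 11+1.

bbbbbaaaa$ba

rank  rotation      last
    0  $babaabbabab  b
    1  aabbabab$bab  b
    2  ab$babaabbab  b
    3  abaabbabab$b  b
    4  abab$babaabb  b
    5  abbabab$baba  a
    6  b$babaabbaba  a
    7  baabbabab$ba  a
    8  bab$babaabba  a
    9  babaabbabab$  $
   10  babab$babaab  b
   11  bbabab$babaa  a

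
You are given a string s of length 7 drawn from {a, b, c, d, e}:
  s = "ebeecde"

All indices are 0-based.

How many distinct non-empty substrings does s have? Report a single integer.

25

sorted suffixes:
  #0 SA[0]=1  'beecde'
  #1 SA[1]=4  'cde'
  #2 SA[2]=5  'de'
  #3 SA[3]=6  'e'
  #4 SA[4]=0  'ebeecde'
  #5 SA[5]=3  'ecde'
  #6 SA[6]=2  'eecde'

SA = [1, 4, 5, 6, 0, 3, 2]
[i] adj suffixes → lcp
  [1] 1/4 → 0 ('')
  [2] 4/5 → 0 ('')
  [3] 5/6 → 0 ('')
  [4] 6/0 → 1 ('e')
  [5] 0/3 → 1 ('e')
  [6] 3/2 → 1 ('e')

n(n+1)/2 = 7·8/2 = 28
Σ LCP = 0 + 0 + 0 + 0 + 1 + 1 + 1 = 3
distinct = 28 − 3 = 25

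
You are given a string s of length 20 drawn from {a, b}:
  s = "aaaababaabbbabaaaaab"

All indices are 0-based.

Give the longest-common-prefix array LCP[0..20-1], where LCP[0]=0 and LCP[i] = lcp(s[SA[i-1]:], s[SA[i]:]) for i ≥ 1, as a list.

[0, 4, 5, 3, 4, 2, 3, 3, 1, 2, 4, 3, 2, 0, 1, 3, 2, 5, 1, 2]

rank | idx | suffix
   0 |  14 | aaaaab
   1 |  15 | aaaab
   2 |   0 | aaaababaabbbabaaaaab
   3 |  16 | aaab
   4 |   1 | aaababaabbbabaaaaab
   5 |  17 | aab
   6 |   2 | aababaabbbabaaaaab
   7 |   7 | aabbbabaaaaab
   8 |  18 | ab
   9 |  12 | abaaaaab
  10 |   5 | abaabbbabaaaaab
  11 |   3 | ababaabbbabaaaaab
  12 |   8 | abbbabaaaaab
  13 |  19 | b
  14 |  13 | baaaaab
  15 |   6 | baabbbabaaaaab
  16 |  11 | babaaaaab
  17 |   4 | babaabbbabaaaaab
  18 |  10 | bbabaaaaab
  19 |   9 | bbbabaaaaab

SA = [14, 15, 0, 16, 1, 17, 2, 7, 18, 12, 5, 3, 8, 19, 13, 6, 11, 4, 10, 9]
i: (SA[i-1],SA[i]) lcp shared
  1: (14,15) 4 'aaaa'
  2: (15,0) 5 'aaaab'
  3: (0,16) 3 'aaa'
  4: (16,1) 4 'aaab'
  5: (1,17) 2 'aa'
  6: (17,2) 3 'aab'
  7: (2,7) 3 'aab'
  8: (7,18) 1 'a'
  9: (18,12) 2 'ab'
  10: (12,5) 4 'abaa'
  11: (5,3) 3 'aba'
  12: (3,8) 2 'ab'
  13: (8,19) 0 ''
  14: (19,13) 1 'b'
  15: (13,6) 3 'baa'
  16: (6,11) 2 'ba'
  17: (11,4) 5 'babaa'
  18: (4,10) 1 'b'
  19: (10,9) 2 'bb'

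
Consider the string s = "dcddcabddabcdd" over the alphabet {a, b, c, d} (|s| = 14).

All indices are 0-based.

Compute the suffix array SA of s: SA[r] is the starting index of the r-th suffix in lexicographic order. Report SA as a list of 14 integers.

rank→(start, suffix):
  0 → (9, 'abcdd')
  1 → (5, 'abddabcdd')
  2 → (10, 'bcdd')
  3 → (6, 'bddabcdd')
  4 → (4, 'cabddabcdd')
  5 → (11, 'cdd')
  6 → (1, 'cddcabddabcdd')
  7 → (13, 'd')
  8 → (8, 'dabcdd')
  9 → (3, 'dcabddabcdd')
  10 → (0, 'dcddcabddabcdd')
  11 → (12, 'dd')
  12 → (7, 'ddabcdd')
  13 → (2, 'ddcabddabcdd')

[9, 5, 10, 6, 4, 11, 1, 13, 8, 3, 0, 12, 7, 2]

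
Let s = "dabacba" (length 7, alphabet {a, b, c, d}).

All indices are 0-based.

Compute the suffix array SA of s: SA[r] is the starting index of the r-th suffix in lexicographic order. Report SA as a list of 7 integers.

sorted suffixes:
  #0 SA[0]=6  'a'
  #1 SA[1]=1  'abacba'
  #2 SA[2]=3  'acba'
  #3 SA[3]=5  'ba'
  #4 SA[4]=2  'bacba'
  #5 SA[5]=4  'cba'
  #6 SA[6]=0  'dabacba'

[6, 1, 3, 5, 2, 4, 0]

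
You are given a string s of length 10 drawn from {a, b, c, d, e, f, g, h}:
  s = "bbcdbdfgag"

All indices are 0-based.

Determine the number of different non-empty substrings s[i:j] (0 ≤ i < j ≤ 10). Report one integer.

51

sorted suffixes:
  #0 SA[0]=8  'ag'
  #1 SA[1]=0  'bbcdbdfgag'
  #2 SA[2]=1  'bcdbdfgag'
  #3 SA[3]=4  'bdfgag'
  #4 SA[4]=2  'cdbdfgag'
  #5 SA[5]=3  'dbdfgag'
  #6 SA[6]=5  'dfgag'
  #7 SA[7]=6  'fgag'
  #8 SA[8]=9  'g'
  #9 SA[9]=7  'gag'

SA = [8, 0, 1, 4, 2, 3, 5, 6, 9, 7]
[i] adj suffixes → lcp
  [1] 8/0 → 0 ('')
  [2] 0/1 → 1 ('b')
  [3] 1/4 → 1 ('b')
  [4] 4/2 → 0 ('')
  [5] 2/3 → 0 ('')
  [6] 3/5 → 1 ('d')
  [7] 5/6 → 0 ('')
  [8] 6/9 → 0 ('')
  [9] 9/7 → 1 ('g')

n(n+1)/2 = 10·11/2 = 55
Σ LCP = 0 + 0 + 1 + 1 + 0 + 0 + 1 + 0 + 0 + 1 = 4
distinct = 55 − 4 = 51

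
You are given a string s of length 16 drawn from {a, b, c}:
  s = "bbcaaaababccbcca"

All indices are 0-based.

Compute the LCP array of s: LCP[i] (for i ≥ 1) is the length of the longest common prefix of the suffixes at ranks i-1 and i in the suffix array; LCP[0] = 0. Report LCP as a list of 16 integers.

[0, 1, 3, 2, 1, 2, 0, 1, 1, 2, 3, 0, 2, 1, 1, 2]

rank | idx | suffix
   0 |  15 | a
   1 |   3 | aaaababccbcca
   2 |   4 | aaababccbcca
   3 |   5 | aababccbcca
   4 |   6 | ababccbcca
   5 |   8 | abccbcca
   6 |   7 | babccbcca
   7 |   0 | bbcaaaababccbcca
   8 |   1 | bcaaaababccbcca
   9 |  12 | bcca
  10 |   9 | bccbcca
  11 |  14 | ca
  12 |   2 | caaaababccbcca
  13 |  11 | cbcca
  14 |  13 | cca
  15 |  10 | ccbcca

SA = [15, 3, 4, 5, 6, 8, 7, 0, 1, 12, 9, 14, 2, 11, 13, 10]
rank  pair      lcp
   1  s[15:],s[3:]  1  'a'
   2  s[3:],s[4:]  3  'aaa'
   3  s[4:],s[5:]  2  'aa'
   4  s[5:],s[6:]  1  'a'
   5  s[6:],s[8:]  2  'ab'
   6  s[8:],s[7:]  0  ''
   7  s[7:],s[0:]  1  'b'
   8  s[0:],s[1:]  1  'b'
   9  s[1:],s[12:]  2  'bc'
  10  s[12:],s[9:]  3  'bcc'
  11  s[9:],s[14:]  0  ''
  12  s[14:],s[2:]  2  'ca'
  13  s[2:],s[11:]  1  'c'
  14  s[11:],s[13:]  1  'c'
  15  s[13:],s[10:]  2  'cc'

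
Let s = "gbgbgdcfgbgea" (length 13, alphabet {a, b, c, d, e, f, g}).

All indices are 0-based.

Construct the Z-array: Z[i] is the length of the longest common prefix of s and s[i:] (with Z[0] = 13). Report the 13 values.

[13, 0, 3, 0, 1, 0, 0, 0, 3, 0, 1, 0, 0]

Z[0]=13
i=1: outside box; Z[1]=0
i=2: outside box; Z[2]=3 scan→box=[2,5)
i=3: min(r-i=2, Z[1]=0)=0; Z[3]=0
i=4: min(r-i=1, Z[2]=3)=1; Z[4]=1
i=5: outside box; Z[5]=0
i=6: outside box; Z[6]=0
i=7: outside box; Z[7]=0
i=8: outside box; Z[8]=3 scan→box=[8,11)
i=9: min(r-i=2, Z[1]=0)=0; Z[9]=0
i=10: min(r-i=1, Z[2]=3)=1; Z[10]=1
i=11: outside box; Z[11]=0
i=12: outside box; Z[12]=0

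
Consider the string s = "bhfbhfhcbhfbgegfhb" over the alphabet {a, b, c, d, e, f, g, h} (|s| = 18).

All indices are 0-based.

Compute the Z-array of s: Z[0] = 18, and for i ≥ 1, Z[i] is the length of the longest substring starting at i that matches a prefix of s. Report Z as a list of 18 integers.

[18, 0, 0, 3, 0, 0, 0, 0, 4, 0, 0, 1, 0, 0, 0, 0, 0, 1]

Z[0]=18
i=1: outside box; Z[1]=0
i=2: outside box; Z[2]=0
i=3: outside box; Z[3]=3 grow→box=[3,6)
i=4: min(r-i=2, Z[1]=0)=0; Z[4]=0
i=5: min(r-i=1, Z[2]=0)=0; Z[5]=0
i=6: outside box; Z[6]=0
i=7: outside box; Z[7]=0
i=8: outside box; Z[8]=4 grow→box=[8,12)
i=9: min(r-i=3, Z[1]=0)=0; Z[9]=0
i=10: min(r-i=2, Z[2]=0)=0; Z[10]=0
i=11: min(r-i=1, Z[3]=3)=1; Z[11]=1
i=12: outside box; Z[12]=0
i=13: outside box; Z[13]=0
i=14: outside box; Z[14]=0
i=15: outside box; Z[15]=0
i=16: outside box; Z[16]=0
i=17: outside box; Z[17]=1 grow→box=[17,18)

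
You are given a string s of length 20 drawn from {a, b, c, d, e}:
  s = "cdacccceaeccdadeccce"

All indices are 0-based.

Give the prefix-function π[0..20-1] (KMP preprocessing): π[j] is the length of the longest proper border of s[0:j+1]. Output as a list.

π[0] = 0
j=1 s[j]='d': π[1]=0 (border '')
j=2 s[j]='a': π[2]=0 (border '')
j=3 s[j]='c': π[3]=1 (border 'c')
j=4 s[j]='c': k: 1→0; π[4]=1 (border 'c')
j=5 s[j]='c': k: 1→0; π[5]=1 (border 'c')
j=6 s[j]='c': k: 1→0; π[6]=1 (border 'c')
j=7 s[j]='e': k: 1→0; π[7]=0 (border '')
j=8 s[j]='a': π[8]=0 (border '')
j=9 s[j]='e': π[9]=0 (border '')
j=10 s[j]='c': π[10]=1 (border 'c')
j=11 s[j]='c': k: 1→0; π[11]=1 (border 'c')
j=12 s[j]='d': π[12]=2 (border 'cd')
j=13 s[j]='a': π[13]=3 (border 'cda')
j=14 s[j]='d': k: 3→0; π[14]=0 (border '')
j=15 s[j]='e': π[15]=0 (border '')
j=16 s[j]='c': π[16]=1 (border 'c')
j=17 s[j]='c': k: 1→0; π[17]=1 (border 'c')
j=18 s[j]='c': k: 1→0; π[18]=1 (border 'c')
j=19 s[j]='e': k: 1→0; π[19]=0 (border '')

[0, 0, 0, 1, 1, 1, 1, 0, 0, 0, 1, 1, 2, 3, 0, 0, 1, 1, 1, 0]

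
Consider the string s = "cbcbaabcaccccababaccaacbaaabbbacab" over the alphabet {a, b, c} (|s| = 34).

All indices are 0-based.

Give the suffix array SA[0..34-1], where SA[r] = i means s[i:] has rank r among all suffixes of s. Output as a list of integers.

sorted suffixes:
  #0 SA[0]=24  'aaabbbacab'
  #1 SA[1]=25  'aabbbacab'
  #2 SA[2]=4  'aabcaccccababaccaacbaaabbbacab'
  #3 SA[3]=20  'aacbaaabbbacab'
  #4 SA[4]=32  'ab'
  #5 SA[5]=13  'ababaccaacbaaabbbacab'
  #6 SA[6]=15  'abaccaacbaaabbbacab'
  #7 SA[7]=26  'abbbacab'
  #8 SA[8]=5  'abcaccccababaccaacbaaabbbacab'
  #9 SA[9]=30  'acab'
  #10 SA[10]=21  'acbaaabbbacab'
  #11 SA[11]=17  'accaacbaaabbbacab'
  #12 SA[12]=8  'accccababaccaacbaaabbbacab'
  #13 SA[13]=33  'b'
  #14 SA[14]=23  'baaabbbacab'
  #15 SA[15]=3  'baabcaccccababaccaacbaaabbbacab'
  #16 SA[16]=14  'babaccaacbaaabbbacab'
  #17 SA[17]=29  'bacab'
  #18 SA[18]=16  'baccaacbaaabbbacab'
  #19 SA[19]=28  'bbacab'
  #20 SA[20]=27  'bbbacab'
  #21 SA[21]=6  'bcaccccababaccaacbaaabbbacab'
  #22 SA[22]=1  'bcbaabcaccccababaccaacbaaabbbacab'
  #23 SA[23]=19  'caacbaaabbbacab'
  #24 SA[24]=31  'cab'
  #25 SA[25]=12  'cababaccaacbaaabbbacab'
  #26 SA[26]=7  'caccccababaccaacbaaabbbacab'
  #27 SA[27]=22  'cbaaabbbacab'
  #28 SA[28]=2  'cbaabcaccccababaccaacbaaabbbacab'
  #29 SA[29]=0  'cbcbaabcaccccababaccaacbaaabbbacab'
  #30 SA[30]=18  'ccaacbaaabbbacab'
  #31 SA[31]=11  'ccababaccaacbaaabbbacab'
  #32 SA[32]=10  'cccababaccaacbaaabbbacab'
  #33 SA[33]=9  'ccccababaccaacbaaabbbacab'

[24, 25, 4, 20, 32, 13, 15, 26, 5, 30, 21, 17, 8, 33, 23, 3, 14, 29, 16, 28, 27, 6, 1, 19, 31, 12, 7, 22, 2, 0, 18, 11, 10, 9]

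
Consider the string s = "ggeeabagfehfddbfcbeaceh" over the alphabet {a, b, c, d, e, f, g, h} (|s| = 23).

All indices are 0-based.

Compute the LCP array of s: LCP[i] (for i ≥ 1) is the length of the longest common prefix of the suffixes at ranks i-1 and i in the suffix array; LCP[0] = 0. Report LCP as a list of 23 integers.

[0, 1, 1, 0, 1, 1, 0, 1, 0, 1, 0, 2, 1, 1, 2, 0, 1, 1, 0, 1, 1, 0, 1]

rank→(start, suffix):
  0 → (4, 'abagfehfddbfcbeaceh')
  1 → (19, 'aceh')
  2 → (6, 'agfehfddbfcbeaceh')
  3 → (5, 'bagfehfddbfcbeaceh')
  4 → (17, 'beaceh')
  5 → (14, 'bfcbeaceh')
  6 → (16, 'cbeaceh')
  7 → (20, 'ceh')
  8 → (13, 'dbfcbeaceh')
  9 → (12, 'ddbfcbeaceh')
  10 → (3, 'eabagfehfddbfcbeaceh')
  11 → (18, 'eaceh')
  12 → (2, 'eeabagfehfddbfcbeaceh')
  13 → (21, 'eh')
  14 → (9, 'ehfddbfcbeaceh')
  15 → (15, 'fcbeaceh')
  16 → (11, 'fddbfcbeaceh')
  17 → (8, 'fehfddbfcbeaceh')
  18 → (1, 'geeabagfehfddbfcbeaceh')
  19 → (7, 'gfehfddbfcbeaceh')
  20 → (0, 'ggeeabagfehfddbfcbeaceh')
  21 → (22, 'h')
  22 → (10, 'hfddbfcbeaceh')

SA = [4, 19, 6, 5, 17, 14, 16, 20, 13, 12, 3, 18, 2, 21, 9, 15, 11, 8, 1, 7, 0, 22, 10]
[i] adj suffixes → lcp
  [1] 4/19 → 1 ('a')
  [2] 19/6 → 1 ('a')
  [3] 6/5 → 0 ('')
  [4] 5/17 → 1 ('b')
  [5] 17/14 → 1 ('b')
  [6] 14/16 → 0 ('')
  [7] 16/20 → 1 ('c')
  [8] 20/13 → 0 ('')
  [9] 13/12 → 1 ('d')
  [10] 12/3 → 0 ('')
  [11] 3/18 → 2 ('ea')
  [12] 18/2 → 1 ('e')
  [13] 2/21 → 1 ('e')
  [14] 21/9 → 2 ('eh')
  [15] 9/15 → 0 ('')
  [16] 15/11 → 1 ('f')
  [17] 11/8 → 1 ('f')
  [18] 8/1 → 0 ('')
  [19] 1/7 → 1 ('g')
  [20] 7/0 → 1 ('g')
  [21] 0/22 → 0 ('')
  [22] 22/10 → 1 ('h')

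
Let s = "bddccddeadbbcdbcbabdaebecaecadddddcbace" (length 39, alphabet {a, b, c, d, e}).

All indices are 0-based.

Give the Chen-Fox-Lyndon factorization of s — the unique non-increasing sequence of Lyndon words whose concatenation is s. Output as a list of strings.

["bddccdde", "adbbcdbcb", "abdaebecaecadddddcbace"]

emit factor 1: 'bddccdde' (i=0, period=8)
emit factor 2: 'adbbcdbcb' (i=8, period=9)
emit factor 3: 'abdaebecaecadddddcbace' (i=17, period=22)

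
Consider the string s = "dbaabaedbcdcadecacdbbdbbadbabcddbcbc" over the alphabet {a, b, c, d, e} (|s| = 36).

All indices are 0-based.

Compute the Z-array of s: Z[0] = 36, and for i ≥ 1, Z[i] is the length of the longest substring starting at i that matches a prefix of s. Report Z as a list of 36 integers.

[36, 0, 0, 0, 0, 0, 0, 2, 0, 0, 1, 0, 0, 1, 0, 0, 0, 0, 2, 0, 0, 2, 0, 0, 0, 3, 0, 0, 0, 0, 1, 2, 0, 0, 0, 0]

Z[0]=36
i=1: i≥r, start 0; Z[1]=0
i=2: i≥r, start 0; Z[2]=0
i=3: i≥r, start 0; Z[3]=0
i=4: i≥r, start 0; Z[4]=0
i=5: i≥r, start 0; Z[5]=0
i=6: i≥r, start 0; Z[6]=0
i=7: i≥r, start 0; Z[7]=2 extend→box=[7,9)
i=8: min(r-i=1, Z[1]=0)=0; Z[8]=0
i=9: i≥r, start 0; Z[9]=0
i=10: i≥r, start 0; Z[10]=1 extend→box=[10,11)
i=11: i≥r, start 0; Z[11]=0
i=12: i≥r, start 0; Z[12]=0
i=13: i≥r, start 0; Z[13]=1 extend→box=[13,14)
i=14: i≥r, start 0; Z[14]=0
i=15: i≥r, start 0; Z[15]=0
i=16: i≥r, start 0; Z[16]=0
i=17: i≥r, start 0; Z[17]=0
i=18: i≥r, start 0; Z[18]=2 extend→box=[18,20)
i=19: min(r-i=1, Z[1]=0)=0; Z[19]=0
i=20: i≥r, start 0; Z[20]=0
i=21: i≥r, start 0; Z[21]=2 extend→box=[21,23)
i=22: min(r-i=1, Z[1]=0)=0; Z[22]=0
i=23: i≥r, start 0; Z[23]=0
i=24: i≥r, start 0; Z[24]=0
i=25: i≥r, start 0; Z[25]=3 extend→box=[25,28)
i=26: min(r-i=2, Z[1]=0)=0; Z[26]=0
i=27: min(r-i=1, Z[2]=0)=0; Z[27]=0
i=28: i≥r, start 0; Z[28]=0
i=29: i≥r, start 0; Z[29]=0
i=30: i≥r, start 0; Z[30]=1 extend→box=[30,31)
i=31: i≥r, start 0; Z[31]=2 extend→box=[31,33)
i=32: min(r-i=1, Z[1]=0)=0; Z[32]=0
i=33: i≥r, start 0; Z[33]=0
i=34: i≥r, start 0; Z[34]=0
i=35: i≥r, start 0; Z[35]=0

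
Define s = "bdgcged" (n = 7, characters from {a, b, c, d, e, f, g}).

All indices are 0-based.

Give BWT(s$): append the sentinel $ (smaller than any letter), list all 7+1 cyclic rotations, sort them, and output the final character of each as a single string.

d$gebgdc

rank  rotation  last
    0  $bdgcged  d
    1  bdgcged$  $
    2  cged$bdg  g
    3  d$bdgcge  e
    4  dgcged$b  b
    5  ed$bdgcg  g
    6  gcged$bd  d
    7  ged$bdgc  c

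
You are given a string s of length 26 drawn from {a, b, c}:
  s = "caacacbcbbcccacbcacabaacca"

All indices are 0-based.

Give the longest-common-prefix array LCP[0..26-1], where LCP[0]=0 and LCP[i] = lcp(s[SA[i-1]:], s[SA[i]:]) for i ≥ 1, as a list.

sorted suffixes:
  #0 SA[0]=25  'a'
  #1 SA[1]=1  'aacacbcbbcccacbcacabaacca'
  #2 SA[2]=21  'aacca'
  #3 SA[3]=19  'abaacca'
  #4 SA[4]=17  'acabaacca'
  #5 SA[5]=2  'acacbcbbcccacbcacabaacca'
  #6 SA[6]=13  'acbcacabaacca'
  #7 SA[7]=4  'acbcbbcccacbcacabaacca'
  #8 SA[8]=22  'acca'
  #9 SA[9]=20  'baacca'
  #10 SA[10]=8  'bbcccacbcacabaacca'
  #11 SA[11]=15  'bcacabaacca'
  #12 SA[12]=6  'bcbbcccacbcacabaacca'
  #13 SA[13]=9  'bcccacbcacabaacca'
  #14 SA[14]=24  'ca'
  #15 SA[15]=0  'caacacbcbbcccacbcacabaacca'
  #16 SA[16]=18  'cabaacca'
  #17 SA[17]=16  'cacabaacca'
  #18 SA[18]=12  'cacbcacabaacca'
  #19 SA[19]=3  'cacbcbbcccacbcacabaacca'
  #20 SA[20]=7  'cbbcccacbcacabaacca'
  #21 SA[21]=14  'cbcacabaacca'
  #22 SA[22]=5  'cbcbbcccacbcacabaacca'
  #23 SA[23]=23  'cca'
  #24 SA[24]=11  'ccacbcacabaacca'
  #25 SA[25]=10  'cccacbcacabaacca'

SA = [25, 1, 21, 19, 17, 2, 13, 4, 22, 20, 8, 15, 6, 9, 24, 0, 18, 16, 12, 3, 7, 14, 5, 23, 11, 10]
rank  pair      lcp
   1  s[25:],s[1:]  1  'a'
   2  s[1:],s[21:]  3  'aac'
   3  s[21:],s[19:]  1  'a'
   4  s[19:],s[17:]  1  'a'
   5  s[17:],s[2:]  3  'aca'
   6  s[2:],s[13:]  2  'ac'
   7  s[13:],s[4:]  4  'acbc'
   8  s[4:],s[22:]  2  'ac'
   9  s[22:],s[20:]  0  ''
  10  s[20:],s[8:]  1  'b'
  11  s[8:],s[15:]  1  'b'
  12  s[15:],s[6:]  2  'bc'
  13  s[6:],s[9:]  2  'bc'
  14  s[9:],s[24:]  0  ''
  15  s[24:],s[0:]  2  'ca'
  16  s[0:],s[18:]  2  'ca'
  17  s[18:],s[16:]  2  'ca'
  18  s[16:],s[12:]  3  'cac'
  19  s[12:],s[3:]  5  'cacbc'
  20  s[3:],s[7:]  1  'c'
  21  s[7:],s[14:]  2  'cb'
  22  s[14:],s[5:]  3  'cbc'
  23  s[5:],s[23:]  1  'c'
  24  s[23:],s[11:]  3  'cca'
  25  s[11:],s[10:]  2  'cc'

[0, 1, 3, 1, 1, 3, 2, 4, 2, 0, 1, 1, 2, 2, 0, 2, 2, 2, 3, 5, 1, 2, 3, 1, 3, 2]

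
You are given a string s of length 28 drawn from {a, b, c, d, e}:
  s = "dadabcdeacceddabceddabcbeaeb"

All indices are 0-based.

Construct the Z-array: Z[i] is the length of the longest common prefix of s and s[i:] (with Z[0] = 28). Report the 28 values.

Z[0]=28
i=1: i≥r, start 0; Z[1]=0
i=2: i≥r, start 0; Z[2]=2 grow→box=[2,4)
i=3: min(r-i=1, Z[1]=0)=0; Z[3]=0
i=4: i≥r, start 0; Z[4]=0
i=5: i≥r, start 0; Z[5]=0
i=6: i≥r, start 0; Z[6]=1 grow→box=[6,7)
i=7: i≥r, start 0; Z[7]=0
i=8: i≥r, start 0; Z[8]=0
i=9: i≥r, start 0; Z[9]=0
i=10: i≥r, start 0; Z[10]=0
i=11: i≥r, start 0; Z[11]=0
i=12: i≥r, start 0; Z[12]=1 grow→box=[12,13)
i=13: i≥r, start 0; Z[13]=2 grow→box=[13,15)
i=14: min(r-i=1, Z[1]=0)=0; Z[14]=0
i=15: i≥r, start 0; Z[15]=0
i=16: i≥r, start 0; Z[16]=0
i=17: i≥r, start 0; Z[17]=0
i=18: i≥r, start 0; Z[18]=1 grow→box=[18,19)
i=19: i≥r, start 0; Z[19]=2 grow→box=[19,21)
i=20: min(r-i=1, Z[1]=0)=0; Z[20]=0
i=21: i≥r, start 0; Z[21]=0
i=22: i≥r, start 0; Z[22]=0
i=23: i≥r, start 0; Z[23]=0
i=24: i≥r, start 0; Z[24]=0
i=25: i≥r, start 0; Z[25]=0
i=26: i≥r, start 0; Z[26]=0
i=27: i≥r, start 0; Z[27]=0

[28, 0, 2, 0, 0, 0, 1, 0, 0, 0, 0, 0, 1, 2, 0, 0, 0, 0, 1, 2, 0, 0, 0, 0, 0, 0, 0, 0]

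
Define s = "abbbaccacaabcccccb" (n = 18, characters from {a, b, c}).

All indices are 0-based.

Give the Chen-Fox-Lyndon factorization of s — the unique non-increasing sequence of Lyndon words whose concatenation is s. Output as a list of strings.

["abbbaccac", "aabcccccb"]

emit factor 1: 'abbbaccac' (i=0, period=9)
emit factor 2: 'aabcccccb' (i=9, period=9)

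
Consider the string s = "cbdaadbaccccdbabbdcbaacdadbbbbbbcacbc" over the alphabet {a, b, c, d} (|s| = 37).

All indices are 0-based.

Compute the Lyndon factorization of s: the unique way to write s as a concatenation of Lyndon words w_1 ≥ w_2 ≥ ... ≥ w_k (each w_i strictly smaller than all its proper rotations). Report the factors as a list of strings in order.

["c", "bd", "aadbaccccdbabbdcb", "aacdadbbbbbbcacbc"]

emit factor 1: 'c' (i=0, period=1)
emit factor 2: 'bd' (i=1, period=2)
emit factor 3: 'aadbaccccdbabbdcb' (i=3, period=17)
emit factor 4: 'aacdadbbbbbbcacbc' (i=20, period=17)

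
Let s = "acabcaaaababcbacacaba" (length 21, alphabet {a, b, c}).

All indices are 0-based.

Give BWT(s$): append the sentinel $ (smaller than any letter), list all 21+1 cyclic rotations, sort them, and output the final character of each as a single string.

abcaacacbc$baacaabaaab

rank  rotation                last
    0  $acabcaaaababcbacacaba  a
    1  a$acabcaaaababcbacacab  b
    2  aaaababcbacacaba$acabc  c
    3  aaababcbacacaba$acabca  a
    4  aababcbacacaba$acabcaa  a
    5  aba$acabcaaaababcbacac  c
    6  ababcbacacaba$acabcaaa  a
    7  abcaaaababcbacacaba$ac  c
    8  abcbacacaba$acabcaaaab  b
    9  acaba$acabcaaaababcbac  c
   10  acabcaaaababcbacacaba$  $
   11  acacaba$acabcaaaababcb  b
   12  ba$acabcaaaababcbacaca  a
   13  babcbacacaba$acabcaaaa  a
   14  bacacaba$acabcaaaababc  c
   15  bcaaaababcbacacaba$aca  a
   16  bcbacacaba$acabcaaaaba  a
   17  caaaababcbacacaba$acab  b
   18  caba$acabcaaaababcbaca  a
   19  cabcaaaababcbacacaba$a  a
   20  cacaba$acabcaaaababcba  a
   21  cbacacaba$acabcaaaabab  b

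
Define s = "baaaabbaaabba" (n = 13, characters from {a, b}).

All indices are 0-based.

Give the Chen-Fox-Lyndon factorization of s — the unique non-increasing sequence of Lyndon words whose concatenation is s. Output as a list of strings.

["b", "aaaabbaaabb", "a"]

emit factor 1: 'b' (i=0, period=1)
emit factor 2: 'aaaabbaaabb' (i=1, period=11)
emit factor 3: 'a' (i=12, period=1)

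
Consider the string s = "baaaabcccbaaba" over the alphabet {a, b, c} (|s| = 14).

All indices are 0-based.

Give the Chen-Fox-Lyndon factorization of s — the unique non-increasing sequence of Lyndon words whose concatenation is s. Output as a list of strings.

["b", "aaaabcccbaab", "a"]

emit factor 1: 'b' (i=0, period=1)
emit factor 2: 'aaaabcccbaab' (i=1, period=12)
emit factor 3: 'a' (i=13, period=1)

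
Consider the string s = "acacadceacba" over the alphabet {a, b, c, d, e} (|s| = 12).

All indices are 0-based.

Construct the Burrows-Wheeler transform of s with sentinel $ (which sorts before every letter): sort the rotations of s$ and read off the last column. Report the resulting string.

ab$ceccaaadac

rank  rotation       last
    0  $acacadceacba  a
    1  a$acacadceacb  b
    2  acacadceacba$  $
    3  acadceacba$ac  c
    4  acba$acacadce  e
    5  adceacba$acac  c
    6  ba$acacadceac  c
    7  cacadceacba$a  a
    8  cadceacba$aca  a
    9  cba$acacadcea  a
   10  ceacba$acacad  d
   11  dceacba$acaca  a
   12  eacba$acacadc  c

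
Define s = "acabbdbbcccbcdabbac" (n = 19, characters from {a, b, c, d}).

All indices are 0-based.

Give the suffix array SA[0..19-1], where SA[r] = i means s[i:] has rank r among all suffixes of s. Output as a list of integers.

sorted suffixes:
  #0 SA[0]=14  'abbac'
  #1 SA[1]=2  'abbdbbcccbcdabbac'
  #2 SA[2]=17  'ac'
  #3 SA[3]=0  'acabbdbbcccbcdabbac'
  #4 SA[4]=16  'bac'
  #5 SA[5]=15  'bbac'
  #6 SA[6]=6  'bbcccbcdabbac'
  #7 SA[7]=3  'bbdbbcccbcdabbac'
  #8 SA[8]=7  'bcccbcdabbac'
  #9 SA[9]=11  'bcdabbac'
  #10 SA[10]=4  'bdbbcccbcdabbac'
  #11 SA[11]=18  'c'
  #12 SA[12]=1  'cabbdbbcccbcdabbac'
  #13 SA[13]=10  'cbcdabbac'
  #14 SA[14]=9  'ccbcdabbac'
  #15 SA[15]=8  'cccbcdabbac'
  #16 SA[16]=12  'cdabbac'
  #17 SA[17]=13  'dabbac'
  #18 SA[18]=5  'dbbcccbcdabbac'

[14, 2, 17, 0, 16, 15, 6, 3, 7, 11, 4, 18, 1, 10, 9, 8, 12, 13, 5]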